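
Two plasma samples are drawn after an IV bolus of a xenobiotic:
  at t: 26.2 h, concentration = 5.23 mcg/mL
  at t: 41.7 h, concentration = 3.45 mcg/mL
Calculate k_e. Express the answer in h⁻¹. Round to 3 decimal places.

0.027 h⁻¹

k = ln(C₁/C₂) / (t₂ − t₁) = ln(5.23/3.45) / (41.7 − 26.2)
  = 0.4160 / 15.50 = 0.02684 h⁻¹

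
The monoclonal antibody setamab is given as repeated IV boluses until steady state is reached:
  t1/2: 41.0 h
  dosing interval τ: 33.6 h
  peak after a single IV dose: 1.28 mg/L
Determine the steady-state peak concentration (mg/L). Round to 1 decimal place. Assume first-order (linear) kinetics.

k = ln2 / t½ = 0.693147 / 41.0 = 0.01691 h⁻¹
e^(−kτ) = e^(−0.01691 × 33.6) = 0.5666
Accumulation ratio R = 1 / (1 − e^(−kτ)) = 1 / (1 − 0.5666) = 2.307
Steady-state peak = C₀ × R = 1.28 × 2.307 = 2.953 mg/L

3.0 mg/L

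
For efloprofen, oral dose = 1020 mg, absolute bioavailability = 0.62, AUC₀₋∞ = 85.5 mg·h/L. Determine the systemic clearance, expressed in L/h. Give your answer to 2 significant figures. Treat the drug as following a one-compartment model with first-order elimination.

CL = F·Dose / AUC = 0.62 × 1020 / 85.5 = 7.396 L/h

7.4 L/h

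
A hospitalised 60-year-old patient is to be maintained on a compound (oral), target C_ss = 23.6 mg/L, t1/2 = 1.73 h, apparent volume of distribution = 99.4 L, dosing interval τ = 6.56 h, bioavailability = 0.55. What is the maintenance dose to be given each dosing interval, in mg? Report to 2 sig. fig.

k = ln2 / t½ = 0.693147 / 1.73 = 0.4007 h⁻¹
CL = k × Vd = 0.4007 × 99.4 = 39.83 L/h
At steady state, F × (Dose/τ) = Css × CL.
Dose = Css × CL × τ / F = 23.6 × 39.83 × 6.56 / 0.55 = 11210 mg

11000 mg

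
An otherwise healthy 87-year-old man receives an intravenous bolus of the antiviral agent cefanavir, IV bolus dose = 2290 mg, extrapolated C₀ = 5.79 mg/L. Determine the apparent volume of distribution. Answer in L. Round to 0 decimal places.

396 L

Vd = Dose / C₀ = 2290 / 5.79 = 395.5 L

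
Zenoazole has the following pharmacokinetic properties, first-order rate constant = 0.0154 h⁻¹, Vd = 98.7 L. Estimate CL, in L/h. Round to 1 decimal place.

CL = k × Vd = 0.0154 × 98.7 = 1.520 L/h

1.5 L/h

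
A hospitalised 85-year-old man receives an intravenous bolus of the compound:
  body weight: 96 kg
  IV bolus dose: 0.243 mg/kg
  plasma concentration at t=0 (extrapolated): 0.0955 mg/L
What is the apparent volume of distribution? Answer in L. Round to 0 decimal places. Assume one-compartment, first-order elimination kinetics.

Dose = 0.243 × 96 = 23.33 mg
Vd = Dose / C₀ = 23.33 / 0.0955 = 244.3 L

244 L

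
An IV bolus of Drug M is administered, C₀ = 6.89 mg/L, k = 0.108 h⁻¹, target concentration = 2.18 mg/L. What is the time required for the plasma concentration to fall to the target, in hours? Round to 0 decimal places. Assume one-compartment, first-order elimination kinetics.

11 h

t = ln(C₀ / C) / k = ln(6.890 / 2.18) / 0.1080
  = ln(3.161) / 0.1080 = 1.151 / 0.1080 = 10.66 h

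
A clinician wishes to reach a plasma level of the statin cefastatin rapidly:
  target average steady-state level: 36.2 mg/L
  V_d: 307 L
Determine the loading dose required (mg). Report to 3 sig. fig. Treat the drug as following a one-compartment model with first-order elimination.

11100 mg

LD = Css × Vd = 36.2 × 307 = 11110 mg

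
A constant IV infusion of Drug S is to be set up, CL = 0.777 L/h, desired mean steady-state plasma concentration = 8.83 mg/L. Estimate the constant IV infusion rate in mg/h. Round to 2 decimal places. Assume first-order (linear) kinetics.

6.86 mg/h

At steady state, infusion rate R₀ = Css × CL = 8.83 × 0.7770 = 6.861 mg/h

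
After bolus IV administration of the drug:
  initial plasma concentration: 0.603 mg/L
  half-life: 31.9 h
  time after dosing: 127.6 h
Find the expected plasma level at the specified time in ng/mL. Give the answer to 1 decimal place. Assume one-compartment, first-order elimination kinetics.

k = ln2 / t½ = 0.693147 / 31.9 = 0.02173 h⁻¹
t / t½ = 127.6 / 31.9 = 4 half-lives
C = C₀ × (1/2)^4 = 0.6030 × 0.06250 = 0.03769 mg/L
Convert: 0.03769 mg/L × 1000 = 37.69 ng/mL

37.7 ng/mL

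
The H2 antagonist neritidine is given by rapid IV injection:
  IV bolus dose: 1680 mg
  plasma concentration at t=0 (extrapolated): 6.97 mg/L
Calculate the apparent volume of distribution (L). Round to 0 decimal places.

241 L

Vd = Dose / C₀ = 1680 / 6.97 = 241.0 L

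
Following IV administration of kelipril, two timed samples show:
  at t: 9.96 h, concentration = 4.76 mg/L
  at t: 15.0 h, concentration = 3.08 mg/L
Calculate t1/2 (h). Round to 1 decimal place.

k = ln(C₁/C₂) / (t₂ − t₁) = ln(4.76/3.08) / (15.0 − 9.96)
  = 0.4353 / 5.040 = 0.08637 h⁻¹
t½ = ln2 / k = 0.693147 / 0.08637 = 8.025 h

8.0 h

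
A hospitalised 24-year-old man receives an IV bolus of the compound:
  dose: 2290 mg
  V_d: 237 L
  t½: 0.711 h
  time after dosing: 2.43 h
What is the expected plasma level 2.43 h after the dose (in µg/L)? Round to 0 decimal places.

C₀ = Dose / Vd = 2290 / 237 = 9.662 mg/L
k = ln2 / t½ = 0.693147 / 0.711 = 0.9749 h⁻¹
C = C₀ · e^(−k·t) = 9.662 × e^(−0.9749 × 2.43)
  = 9.662 × 0.09357 = 0.9041 mg/L
Convert: 0.9041 mg/L × 1000 = 904.1 µg/L

904 µg/L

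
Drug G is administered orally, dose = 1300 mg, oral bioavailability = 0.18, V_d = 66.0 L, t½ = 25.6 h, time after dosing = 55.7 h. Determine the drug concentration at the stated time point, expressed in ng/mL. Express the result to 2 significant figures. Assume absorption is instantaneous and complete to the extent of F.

780 ng/mL

Amount reaching circulation = F × Dose = 0.18 × 1300 = 234.0 mg
C₀ = F·Dose / Vd = 234.0 / 66.0 = 3.545 mg/L
k = ln2 / t½ = 0.693147 / 25.6 = 0.02708 h⁻¹
C = C₀ · e^(−k·t) = 3.545 × e^(−0.02708 × 55.7)
  = 3.545 × 0.2213 = 0.7845 mg/L
Convert: 0.7845 mg/L × 1000 = 784.5 ng/mL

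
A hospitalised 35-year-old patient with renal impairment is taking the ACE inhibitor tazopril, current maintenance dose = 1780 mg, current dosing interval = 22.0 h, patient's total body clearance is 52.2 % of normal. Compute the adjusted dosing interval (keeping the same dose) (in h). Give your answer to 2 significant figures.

42 h

To keep the same average steady-state level, dosing rate must scale with clearance.
CL ratio = 52.2 / 100 = 0.5220
New interval (same dose) = 22.0 / 0.5220 = 42.15 h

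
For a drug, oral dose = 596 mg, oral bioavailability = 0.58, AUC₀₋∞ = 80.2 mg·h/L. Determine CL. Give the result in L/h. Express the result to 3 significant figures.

CL = F·Dose / AUC = 0.58 × 596 / 80.2 = 4.310 L/h

4.31 L/h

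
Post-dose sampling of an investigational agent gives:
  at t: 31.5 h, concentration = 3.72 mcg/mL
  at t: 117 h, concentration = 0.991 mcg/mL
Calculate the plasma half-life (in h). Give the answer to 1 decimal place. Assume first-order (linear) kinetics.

k = ln(C₁/C₂) / (t₂ − t₁) = ln(3.72/0.991) / (117 − 31.5)
  = 1.323 / 85.50 = 0.01547 h⁻¹
t½ = ln2 / k = 0.693147 / 0.01547 = 44.81 h

44.8 h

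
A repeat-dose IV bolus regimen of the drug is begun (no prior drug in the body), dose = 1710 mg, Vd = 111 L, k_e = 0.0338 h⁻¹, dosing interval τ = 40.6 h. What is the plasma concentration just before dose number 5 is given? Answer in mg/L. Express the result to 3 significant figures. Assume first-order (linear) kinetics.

C₀ per dose = Dose / Vd = 1710 / 111 = 15.41 mg/L
Fraction remaining after one interval: r = e^(−kτ) = e^(−0.03380 × 40.6) = 0.2535
Before dose 5, 4 doses have been given (aged 1τ, 2τ, 3τ, 4τ).
C_trough = C₀ × (r + r² + … + r^4) = C₀ × r(1−r^4)/(1−r)
        = 15.41 × 0.2535 × (1 − 0.004130) / (1 − 0.2535) = 5.211 mg/L

5.21 mg/L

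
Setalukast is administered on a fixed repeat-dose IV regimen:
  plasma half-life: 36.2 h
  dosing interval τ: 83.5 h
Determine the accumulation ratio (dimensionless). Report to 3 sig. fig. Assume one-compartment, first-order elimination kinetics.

1.25

k = ln2 / t½ = 0.693147 / 36.2 = 0.01915 h⁻¹
e^(−kτ) = e^(−0.01915 × 83.5) = 0.2021
Accumulation ratio R = 1 / (1 − e^(−kτ)) = 1 / (1 − 0.2021) = 1.253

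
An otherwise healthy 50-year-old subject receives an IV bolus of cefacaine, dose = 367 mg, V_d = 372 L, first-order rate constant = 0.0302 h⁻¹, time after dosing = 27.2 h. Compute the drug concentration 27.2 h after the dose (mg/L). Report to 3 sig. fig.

C₀ = Dose / Vd = 367.0 / 372 = 0.9866 mg/L
C = C₀ · e^(−k·t) = 0.9866 × e^(−0.03020 × 27.2)
  = 0.9866 × 0.4398 = 0.4339 mg/L

0.434 mg/L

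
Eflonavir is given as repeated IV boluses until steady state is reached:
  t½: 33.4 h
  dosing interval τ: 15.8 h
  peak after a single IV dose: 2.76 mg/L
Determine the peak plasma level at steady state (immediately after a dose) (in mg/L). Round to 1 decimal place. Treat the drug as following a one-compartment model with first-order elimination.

k = ln2 / t½ = 0.693147 / 33.4 = 0.02075 h⁻¹
e^(−kτ) = e^(−0.02075 × 15.8) = 0.7205
Accumulation ratio R = 1 / (1 − e^(−kτ)) = 1 / (1 − 0.7205) = 3.578
Steady-state peak = C₀ × R = 2.76 × 3.578 = 9.875 mg/L

9.9 mg/L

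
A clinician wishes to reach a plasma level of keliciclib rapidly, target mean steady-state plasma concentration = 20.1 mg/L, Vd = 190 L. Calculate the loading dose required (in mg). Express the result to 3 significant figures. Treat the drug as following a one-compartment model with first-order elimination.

3820 mg

LD = Css × Vd = 20.1 × 190 = 3819 mg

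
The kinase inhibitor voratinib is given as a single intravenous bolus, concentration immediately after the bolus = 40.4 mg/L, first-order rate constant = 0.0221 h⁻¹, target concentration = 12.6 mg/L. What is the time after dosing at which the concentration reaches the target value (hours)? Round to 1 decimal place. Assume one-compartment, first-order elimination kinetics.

t = ln(C₀ / C) / k = ln(40.40 / 12.6) / 0.02210
  = ln(3.206) / 0.02210 = 1.165 / 0.02210 = 52.71 h

52.7 h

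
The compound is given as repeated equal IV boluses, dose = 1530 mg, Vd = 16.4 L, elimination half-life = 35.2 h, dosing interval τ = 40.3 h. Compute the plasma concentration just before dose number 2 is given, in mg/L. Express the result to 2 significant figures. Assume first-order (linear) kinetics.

42 mg/L

C₀ per dose = Dose / Vd = 1530 / 16.4 = 93.29 mg/L
k = ln2 / t½ = 0.693147 / 35.2 = 0.01969 h⁻¹
Fraction remaining after one interval: r = e^(−kτ) = e^(−0.01969 × 40.3) = 0.4523
Before dose 2, 1 dose has been given (aged 1τ).
C_trough = C₀ × r = 93.29 × 0.4523 = 42.20 mg/L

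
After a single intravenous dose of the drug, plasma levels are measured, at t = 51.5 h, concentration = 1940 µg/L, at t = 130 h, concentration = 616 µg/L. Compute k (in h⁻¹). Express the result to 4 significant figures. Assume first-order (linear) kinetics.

k = ln(C₁/C₂) / (t₂ − t₁) = ln(1940/616) / (130 − 51.5)
  = 1.147 / 78.50 = 0.01461 h⁻¹

0.01461 h⁻¹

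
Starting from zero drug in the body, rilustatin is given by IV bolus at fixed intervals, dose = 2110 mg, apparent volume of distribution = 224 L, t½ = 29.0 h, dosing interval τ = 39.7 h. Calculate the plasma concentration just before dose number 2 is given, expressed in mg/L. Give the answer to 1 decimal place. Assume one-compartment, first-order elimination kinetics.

C₀ per dose = Dose / Vd = 2110 / 224 = 9.420 mg/L
k = ln2 / t½ = 0.693147 / 29.0 = 0.02390 h⁻¹
Fraction remaining after one interval: r = e^(−kτ) = e^(−0.02390 × 39.7) = 0.3872
Before dose 2, 1 dose has been given (aged 1τ).
C_trough = C₀ × r = 9.420 × 0.3872 = 3.647 mg/L

3.6 mg/L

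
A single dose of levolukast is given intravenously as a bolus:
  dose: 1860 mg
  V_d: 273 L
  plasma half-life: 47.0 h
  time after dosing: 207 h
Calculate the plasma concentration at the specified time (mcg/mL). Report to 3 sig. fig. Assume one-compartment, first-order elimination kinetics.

0.322 mcg/mL

C₀ = Dose / Vd = 1860 / 273 = 6.813 mg/L
k = ln2 / t½ = 0.693147 / 47.0 = 0.01475 h⁻¹
C = C₀ · e^(−k·t) = 6.813 × e^(−0.01475 × 207)
  = 6.813 × 0.04721 = 0.3216 mg/L
(0.3216 mg/L = 0.3216 mcg/mL)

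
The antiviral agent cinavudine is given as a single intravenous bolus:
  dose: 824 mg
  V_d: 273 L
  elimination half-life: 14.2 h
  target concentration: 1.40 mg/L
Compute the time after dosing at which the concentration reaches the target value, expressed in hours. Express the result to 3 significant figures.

C₀ = Dose / Vd = 824.0 / 273 = 3.018 mg/L
k = ln2 / t½ = 0.693147 / 14.2 = 0.04881 h⁻¹
t = ln(C₀ / C) / k = ln(3.018 / 1.40) / 0.04881
  = ln(2.156) / 0.04881 = 0.7683 / 0.04881 = 15.74 h

15.7 h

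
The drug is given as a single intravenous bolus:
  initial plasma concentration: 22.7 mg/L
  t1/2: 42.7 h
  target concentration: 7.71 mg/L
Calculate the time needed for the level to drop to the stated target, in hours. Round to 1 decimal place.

66.5 h

k = ln2 / t½ = 0.693147 / 42.7 = 0.01623 h⁻¹
t = ln(C₀ / C) / k = ln(22.70 / 7.71) / 0.01623
  = ln(2.944) / 0.01623 = 1.080 / 0.01623 = 66.54 h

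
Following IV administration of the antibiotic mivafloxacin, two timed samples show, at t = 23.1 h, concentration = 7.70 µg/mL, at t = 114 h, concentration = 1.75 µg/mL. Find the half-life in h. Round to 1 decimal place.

k = ln(C₁/C₂) / (t₂ − t₁) = ln(7.70/1.75) / (114 − 23.1)
  = 1.482 / 90.90 = 0.01630 h⁻¹
t½ = ln2 / k = 0.693147 / 0.01630 = 42.52 h

42.5 h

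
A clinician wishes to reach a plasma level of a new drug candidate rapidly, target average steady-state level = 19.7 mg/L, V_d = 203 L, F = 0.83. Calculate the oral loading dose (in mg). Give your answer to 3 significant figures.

LD = Css × Vd / F = 19.7 × 203 / 0.83 = 4818 mg

4820 mg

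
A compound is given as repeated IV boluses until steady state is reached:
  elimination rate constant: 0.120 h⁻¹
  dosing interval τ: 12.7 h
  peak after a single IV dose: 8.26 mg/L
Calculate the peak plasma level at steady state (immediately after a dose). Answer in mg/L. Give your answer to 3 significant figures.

10.6 mg/L

e^(−kτ) = e^(−0.1200 × 12.7) = 0.2178
Accumulation ratio R = 1 / (1 − e^(−kτ)) = 1 / (1 − 0.2178) = 1.278
Steady-state peak = C₀ × R = 8.26 × 1.278 = 10.56 mg/L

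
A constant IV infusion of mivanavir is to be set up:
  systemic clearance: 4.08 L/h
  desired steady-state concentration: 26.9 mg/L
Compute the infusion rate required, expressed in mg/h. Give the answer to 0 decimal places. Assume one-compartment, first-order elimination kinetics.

At steady state, infusion rate R₀ = Css × CL = 26.9 × 4.080 = 109.8 mg/h

110 mg/h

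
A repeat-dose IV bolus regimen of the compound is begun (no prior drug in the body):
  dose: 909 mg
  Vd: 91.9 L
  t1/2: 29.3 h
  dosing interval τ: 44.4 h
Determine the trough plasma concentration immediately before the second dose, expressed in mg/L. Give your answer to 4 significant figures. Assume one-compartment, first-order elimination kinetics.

C₀ per dose = Dose / Vd = 909 / 91.9 = 9.891 mg/L
k = ln2 / t½ = 0.693147 / 29.3 = 0.02366 h⁻¹
Fraction remaining after one interval: r = e^(−kτ) = e^(−0.02366 × 44.4) = 0.3498
Before dose 2, 1 dose has been given (aged 1τ).
C_trough = C₀ × r = 9.891 × 0.3498 = 3.460 mg/L

3.460 mg/L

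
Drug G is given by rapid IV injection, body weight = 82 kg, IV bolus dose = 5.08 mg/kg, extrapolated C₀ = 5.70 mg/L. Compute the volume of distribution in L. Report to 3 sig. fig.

73.1 L

Dose = 5.08 × 82 = 416.6 mg
Vd = Dose / C₀ = 416.6 / 5.70 = 73.09 L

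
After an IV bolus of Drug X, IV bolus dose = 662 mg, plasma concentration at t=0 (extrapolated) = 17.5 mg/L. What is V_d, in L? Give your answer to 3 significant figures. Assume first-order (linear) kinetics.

Vd = Dose / C₀ = 662.0 / 17.5 = 37.83 L

37.8 L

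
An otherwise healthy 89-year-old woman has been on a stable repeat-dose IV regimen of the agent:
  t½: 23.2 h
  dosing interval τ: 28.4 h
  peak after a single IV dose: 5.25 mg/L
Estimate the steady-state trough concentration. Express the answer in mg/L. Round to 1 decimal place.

3.9 mg/L

k = ln2 / t½ = 0.693147 / 23.2 = 0.02988 h⁻¹
e^(−kτ) = e^(−0.02988 × 28.4) = 0.4280
Accumulation ratio R = 1 / (1 − e^(−kτ)) = 1 / (1 − 0.4280) = 1.748
Steady-state trough = C₀ × R × e^(−kτ) = 5.25 × 1.748 × 0.4280 = 3.928 mg/L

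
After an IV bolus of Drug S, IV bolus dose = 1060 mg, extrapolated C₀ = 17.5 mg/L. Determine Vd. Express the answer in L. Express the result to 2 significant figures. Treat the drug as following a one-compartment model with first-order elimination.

Vd = Dose / C₀ = 1060 / 17.5 = 60.57 L

61 L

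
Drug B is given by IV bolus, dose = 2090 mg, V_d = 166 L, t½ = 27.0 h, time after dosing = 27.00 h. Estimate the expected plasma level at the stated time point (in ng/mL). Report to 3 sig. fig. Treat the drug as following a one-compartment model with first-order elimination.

C₀ = Dose / Vd = 2090 / 166 = 12.59 mg/L
k = ln2 / t½ = 0.693147 / 27.0 = 0.02567 h⁻¹
t / t½ = 27.00 / 27.0 = 1 half-lives
C = C₀ × (1/2)^1 = 12.59 × 0.5000 = 6.295 mg/L
Convert: 6.295 mg/L × 1000 = 6295 ng/mL

6300 ng/mL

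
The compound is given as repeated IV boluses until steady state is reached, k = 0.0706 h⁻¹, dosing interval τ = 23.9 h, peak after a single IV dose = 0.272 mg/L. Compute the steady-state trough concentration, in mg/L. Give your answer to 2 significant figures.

0.062 mg/L

e^(−kτ) = e^(−0.07060 × 23.9) = 0.1850
Accumulation ratio R = 1 / (1 − e^(−kτ)) = 1 / (1 − 0.1850) = 1.227
Steady-state trough = C₀ × R × e^(−kτ) = 0.272 × 1.227 × 0.1850 = 0.06174 mg/L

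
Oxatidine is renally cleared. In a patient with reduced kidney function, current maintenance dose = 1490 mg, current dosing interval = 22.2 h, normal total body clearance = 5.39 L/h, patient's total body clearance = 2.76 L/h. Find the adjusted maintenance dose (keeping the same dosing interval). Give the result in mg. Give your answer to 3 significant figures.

763 mg

To keep the same average steady-state level, dosing rate must scale with clearance.
CL ratio = 2.76 / 5.39 = 0.5121
New dose (same interval) = 1490 × 0.5121 = 763.0 mg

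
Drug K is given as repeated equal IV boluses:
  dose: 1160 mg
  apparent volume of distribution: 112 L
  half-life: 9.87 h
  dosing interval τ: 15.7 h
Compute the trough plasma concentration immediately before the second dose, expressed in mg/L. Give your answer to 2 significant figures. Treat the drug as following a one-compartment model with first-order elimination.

3.4 mg/L

C₀ per dose = Dose / Vd = 1160 / 112 = 10.36 mg/L
k = ln2 / t½ = 0.693147 / 9.87 = 0.07023 h⁻¹
Fraction remaining after one interval: r = e^(−kτ) = e^(−0.07023 × 15.7) = 0.3320
Before dose 2, 1 dose has been given (aged 1τ).
C_trough = C₀ × r = 10.36 × 0.3320 = 3.440 mg/L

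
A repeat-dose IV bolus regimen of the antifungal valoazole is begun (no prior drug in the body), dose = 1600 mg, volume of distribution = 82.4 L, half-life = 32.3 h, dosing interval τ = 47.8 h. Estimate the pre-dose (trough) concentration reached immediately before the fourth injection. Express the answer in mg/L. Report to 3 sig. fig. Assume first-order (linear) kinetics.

10.4 mg/L

C₀ per dose = Dose / Vd = 1600 / 82.4 = 19.42 mg/L
k = ln2 / t½ = 0.693147 / 32.3 = 0.02146 h⁻¹
Fraction remaining after one interval: r = e^(−kτ) = e^(−0.02146 × 47.8) = 0.3585
Before dose 4, 3 doses have been given (aged 1τ, 2τ, 3τ).
C_trough = C₀ × (r + r² + … + r^3) = C₀ × r(1−r^3)/(1−r)
        = 19.42 × 0.3585 × (1 − 0.04608) / (1 − 0.3585) = 10.35 mg/L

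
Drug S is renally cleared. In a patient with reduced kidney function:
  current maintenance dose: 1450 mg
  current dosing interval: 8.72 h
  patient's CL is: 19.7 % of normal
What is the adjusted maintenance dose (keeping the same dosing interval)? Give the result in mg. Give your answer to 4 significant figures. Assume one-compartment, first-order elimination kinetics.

To keep the same average steady-state level, dosing rate must scale with clearance.
CL ratio = 19.7 / 100 = 0.1970
New dose (same interval) = 1450 × 0.1970 = 285.7 mg

285.7 mg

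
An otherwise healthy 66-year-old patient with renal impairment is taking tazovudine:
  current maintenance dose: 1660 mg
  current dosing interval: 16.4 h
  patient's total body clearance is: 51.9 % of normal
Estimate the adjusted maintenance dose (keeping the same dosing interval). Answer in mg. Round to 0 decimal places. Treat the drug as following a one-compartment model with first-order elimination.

862 mg

To keep the same average steady-state level, dosing rate must scale with clearance.
CL ratio = 51.9 / 100 = 0.5190
New dose (same interval) = 1660 × 0.5190 = 861.5 mg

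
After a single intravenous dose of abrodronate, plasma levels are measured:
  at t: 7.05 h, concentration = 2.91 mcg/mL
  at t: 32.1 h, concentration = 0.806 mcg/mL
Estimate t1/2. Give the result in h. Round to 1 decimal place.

13.5 h

k = ln(C₁/C₂) / (t₂ − t₁) = ln(2.91/0.806) / (32.1 − 7.05)
  = 1.284 / 25.05 = 0.05126 h⁻¹
t½ = ln2 / k = 0.693147 / 0.05126 = 13.52 h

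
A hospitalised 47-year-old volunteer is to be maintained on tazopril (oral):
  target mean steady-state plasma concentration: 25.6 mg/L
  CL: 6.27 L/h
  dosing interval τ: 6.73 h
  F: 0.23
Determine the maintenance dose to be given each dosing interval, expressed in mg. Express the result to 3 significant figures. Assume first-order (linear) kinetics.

4700 mg

At steady state, F × (Dose/τ) = Css × CL.
Dose = Css × CL × τ / F = 25.6 × 6.270 × 6.73 / 0.23 = 4697 mg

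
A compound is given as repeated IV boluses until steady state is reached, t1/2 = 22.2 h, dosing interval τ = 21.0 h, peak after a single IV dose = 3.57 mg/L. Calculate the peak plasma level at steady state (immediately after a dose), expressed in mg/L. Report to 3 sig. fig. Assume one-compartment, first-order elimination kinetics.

7.42 mg/L

k = ln2 / t½ = 0.693147 / 22.2 = 0.03122 h⁻¹
e^(−kτ) = e^(−0.03122 × 21.0) = 0.5191
Accumulation ratio R = 1 / (1 − e^(−kτ)) = 1 / (1 − 0.5191) = 2.079
Steady-state peak = C₀ × R = 3.57 × 2.079 = 7.422 mg/L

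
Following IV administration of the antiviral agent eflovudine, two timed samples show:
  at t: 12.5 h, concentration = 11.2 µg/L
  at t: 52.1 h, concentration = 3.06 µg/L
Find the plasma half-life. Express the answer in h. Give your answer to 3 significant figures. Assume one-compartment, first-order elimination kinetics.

21.2 h

k = ln(C₁/C₂) / (t₂ − t₁) = ln(11.2/3.06) / (52.1 − 12.5)
  = 1.297 / 39.60 = 0.03275 h⁻¹
t½ = ln2 / k = 0.693147 / 0.03275 = 21.16 h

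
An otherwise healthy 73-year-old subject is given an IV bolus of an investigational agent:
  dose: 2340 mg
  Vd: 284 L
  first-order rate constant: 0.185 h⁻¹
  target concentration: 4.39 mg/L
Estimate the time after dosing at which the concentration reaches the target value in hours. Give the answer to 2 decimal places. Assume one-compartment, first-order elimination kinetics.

C₀ = Dose / Vd = 2340 / 284 = 8.239 mg/L
t = ln(C₀ / C) / k = ln(8.239 / 4.39) / 0.1850
  = ln(1.877) / 0.1850 = 0.6297 / 0.1850 = 3.404 h

3.40 h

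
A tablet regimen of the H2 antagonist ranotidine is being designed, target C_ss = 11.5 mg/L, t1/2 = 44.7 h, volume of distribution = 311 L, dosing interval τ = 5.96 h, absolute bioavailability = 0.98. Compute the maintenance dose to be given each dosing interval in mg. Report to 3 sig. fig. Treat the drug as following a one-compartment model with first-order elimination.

337 mg

k = ln2 / t½ = 0.693147 / 44.7 = 0.01551 h⁻¹
CL = k × Vd = 0.01551 × 311 = 4.824 L/h
At steady state, F × (Dose/τ) = Css × CL.
Dose = Css × CL × τ / F = 11.5 × 4.824 × 5.96 / 0.98 = 337.4 mg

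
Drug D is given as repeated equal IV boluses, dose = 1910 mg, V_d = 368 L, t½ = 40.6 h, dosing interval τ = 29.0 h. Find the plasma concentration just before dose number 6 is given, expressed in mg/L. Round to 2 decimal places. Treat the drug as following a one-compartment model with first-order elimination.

C₀ per dose = Dose / Vd = 1910 / 368 = 5.190 mg/L
k = ln2 / t½ = 0.693147 / 40.6 = 0.01707 h⁻¹
Fraction remaining after one interval: r = e^(−kτ) = e^(−0.01707 × 29.0) = 0.6096
Before dose 6, 5 doses have been given (aged 1τ, 2τ, 3τ, 4τ, 5τ).
C_trough = C₀ × (r + r² + … + r^5) = C₀ × r(1−r^5)/(1−r)
        = 5.190 × 0.6096 × (1 − 0.08418) / (1 − 0.6096) = 7.422 mg/L

7.42 mg/L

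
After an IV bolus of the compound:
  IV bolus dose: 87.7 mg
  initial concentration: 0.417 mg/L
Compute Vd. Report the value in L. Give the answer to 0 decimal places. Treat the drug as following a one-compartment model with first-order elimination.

210 L

Vd = Dose / C₀ = 87.70 / 0.417 = 210.3 L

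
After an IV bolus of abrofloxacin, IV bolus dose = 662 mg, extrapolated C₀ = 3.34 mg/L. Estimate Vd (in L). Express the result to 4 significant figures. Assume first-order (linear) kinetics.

Vd = Dose / C₀ = 662.0 / 3.34 = 198.2 L

198.2 L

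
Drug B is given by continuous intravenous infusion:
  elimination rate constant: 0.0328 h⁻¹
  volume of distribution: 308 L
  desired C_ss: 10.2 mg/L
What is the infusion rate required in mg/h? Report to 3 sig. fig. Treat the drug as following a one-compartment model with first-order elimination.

CL = k × Vd = 0.03280 × 308 = 10.10 L/h
At steady state, infusion rate R₀ = Css × CL = 10.2 × 10.10 = 103.0 mg/h

103 mg/h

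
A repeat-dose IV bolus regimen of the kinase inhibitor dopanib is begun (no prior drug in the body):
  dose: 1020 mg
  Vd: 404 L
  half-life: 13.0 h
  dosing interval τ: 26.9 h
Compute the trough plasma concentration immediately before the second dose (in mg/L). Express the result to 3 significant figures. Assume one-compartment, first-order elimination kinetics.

C₀ per dose = Dose / Vd = 1020 / 404 = 2.525 mg/L
k = ln2 / t½ = 0.693147 / 13.0 = 0.05332 h⁻¹
Fraction remaining after one interval: r = e^(−kτ) = e^(−0.05332 × 26.9) = 0.2383
Before dose 2, 1 dose has been given (aged 1τ).
C_trough = C₀ × r = 2.525 × 0.2383 = 0.6017 mg/L

0.602 mg/L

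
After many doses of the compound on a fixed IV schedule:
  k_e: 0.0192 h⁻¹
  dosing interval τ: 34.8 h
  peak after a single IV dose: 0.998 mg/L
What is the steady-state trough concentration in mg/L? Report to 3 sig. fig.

1.05 mg/L

e^(−kτ) = e^(−0.01920 × 34.8) = 0.5127
Accumulation ratio R = 1 / (1 − e^(−kτ)) = 1 / (1 − 0.5127) = 2.052
Steady-state trough = C₀ × R × e^(−kτ) = 0.998 × 2.052 × 0.5127 = 1.050 mg/L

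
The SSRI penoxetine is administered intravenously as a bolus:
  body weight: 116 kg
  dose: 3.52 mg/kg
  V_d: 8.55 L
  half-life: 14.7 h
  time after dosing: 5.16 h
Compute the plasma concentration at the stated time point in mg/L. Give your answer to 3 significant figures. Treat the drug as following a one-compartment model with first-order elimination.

37.4 mg/L

Total dose = 3.52 × 116 = 408.3 mg
C₀ = Dose / Vd = 408.3 / 8.55 = 47.75 mg/L
k = ln2 / t½ = 0.693147 / 14.7 = 0.04715 h⁻¹
C = C₀ · e^(−k·t) = 47.75 × e^(−0.04715 × 5.16)
  = 47.75 × 0.7840 = 37.44 mg/L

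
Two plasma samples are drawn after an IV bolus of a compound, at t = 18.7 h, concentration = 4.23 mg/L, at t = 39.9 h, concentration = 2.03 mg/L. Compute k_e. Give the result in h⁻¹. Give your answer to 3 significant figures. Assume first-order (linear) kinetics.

k = ln(C₁/C₂) / (t₂ − t₁) = ln(4.23/2.03) / (39.9 − 18.7)
  = 0.7342 / 21.20 = 0.03463 h⁻¹

0.0346 h⁻¹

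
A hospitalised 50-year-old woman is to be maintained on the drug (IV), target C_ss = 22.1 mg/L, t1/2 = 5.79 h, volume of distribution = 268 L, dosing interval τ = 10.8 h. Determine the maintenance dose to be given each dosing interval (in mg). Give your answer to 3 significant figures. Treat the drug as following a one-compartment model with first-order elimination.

7660 mg

k = ln2 / t½ = 0.693147 / 5.79 = 0.1197 h⁻¹
CL = k × Vd = 0.1197 × 268 = 32.08 L/h
At steady state, Dose/τ = Css × CL.
Dose = Css × CL × τ = 22.1 × 32.08 × 10.8 = 7657 mg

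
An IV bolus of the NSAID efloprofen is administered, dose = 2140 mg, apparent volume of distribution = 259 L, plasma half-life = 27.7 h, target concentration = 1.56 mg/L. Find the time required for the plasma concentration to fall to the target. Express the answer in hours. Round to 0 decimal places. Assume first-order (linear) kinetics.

67 h

C₀ = Dose / Vd = 2140 / 259 = 8.263 mg/L
k = ln2 / t½ = 0.693147 / 27.7 = 0.02502 h⁻¹
t = ln(C₀ / C) / k = ln(8.263 / 1.56) / 0.02502
  = ln(5.297) / 0.02502 = 1.667 / 0.02502 = 66.63 h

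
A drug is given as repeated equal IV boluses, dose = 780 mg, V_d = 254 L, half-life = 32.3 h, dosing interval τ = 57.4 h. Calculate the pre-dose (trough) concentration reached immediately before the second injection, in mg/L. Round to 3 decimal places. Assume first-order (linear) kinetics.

C₀ per dose = Dose / Vd = 780 / 254 = 3.071 mg/L
k = ln2 / t½ = 0.693147 / 32.3 = 0.02146 h⁻¹
Fraction remaining after one interval: r = e^(−kτ) = e^(−0.02146 × 57.4) = 0.2918
Before dose 2, 1 dose has been given (aged 1τ).
C_trough = C₀ × r = 3.071 × 0.2918 = 0.8961 mg/L

0.896 mg/L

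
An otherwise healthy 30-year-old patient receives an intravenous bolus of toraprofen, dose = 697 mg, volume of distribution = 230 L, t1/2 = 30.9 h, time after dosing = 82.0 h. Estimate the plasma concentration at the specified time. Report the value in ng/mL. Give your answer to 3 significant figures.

C₀ = Dose / Vd = 697.0 / 230 = 3.030 mg/L
k = ln2 / t½ = 0.693147 / 30.9 = 0.02243 h⁻¹
C = C₀ · e^(−k·t) = 3.030 × e^(−0.02243 × 82.0)
  = 3.030 × 0.1589 = 0.4815 mg/L
Convert: 0.4815 mg/L × 1000 = 481.5 ng/mL

482 ng/mL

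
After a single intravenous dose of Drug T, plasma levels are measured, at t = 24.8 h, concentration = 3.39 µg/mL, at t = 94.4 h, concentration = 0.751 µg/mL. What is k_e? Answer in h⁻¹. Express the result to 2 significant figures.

k = ln(C₁/C₂) / (t₂ − t₁) = ln(3.39/0.751) / (94.4 − 24.8)
  = 1.507 / 69.60 = 0.02165 h⁻¹

0.022 h⁻¹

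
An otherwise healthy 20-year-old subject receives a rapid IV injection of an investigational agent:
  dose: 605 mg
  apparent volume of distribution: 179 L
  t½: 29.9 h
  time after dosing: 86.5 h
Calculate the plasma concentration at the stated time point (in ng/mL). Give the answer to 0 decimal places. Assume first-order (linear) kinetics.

455 ng/mL

C₀ = Dose / Vd = 605.0 / 179 = 3.380 mg/L
k = ln2 / t½ = 0.693147 / 29.9 = 0.02318 h⁻¹
C = C₀ · e^(−k·t) = 3.380 × e^(−0.02318 × 86.5)
  = 3.380 × 0.1347 = 0.4553 mg/L
Convert: 0.4553 mg/L × 1000 = 455.3 ng/mL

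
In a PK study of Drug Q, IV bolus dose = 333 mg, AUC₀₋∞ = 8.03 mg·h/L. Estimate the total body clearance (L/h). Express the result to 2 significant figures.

CL = Dose / AUC = 333 / 8.03 = 41.47 L/h

41 L/h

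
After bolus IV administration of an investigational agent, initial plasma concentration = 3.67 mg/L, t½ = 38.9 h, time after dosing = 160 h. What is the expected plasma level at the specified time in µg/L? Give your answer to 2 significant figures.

k = ln2 / t½ = 0.693147 / 38.9 = 0.01782 h⁻¹
C = C₀ · e^(−k·t) = 3.670 × e^(−0.01782 × 160)
  = 3.670 × 0.05777 = 0.2120 mg/L
Convert: 0.2120 mg/L × 1000 = 212.0 µg/L

210 µg/L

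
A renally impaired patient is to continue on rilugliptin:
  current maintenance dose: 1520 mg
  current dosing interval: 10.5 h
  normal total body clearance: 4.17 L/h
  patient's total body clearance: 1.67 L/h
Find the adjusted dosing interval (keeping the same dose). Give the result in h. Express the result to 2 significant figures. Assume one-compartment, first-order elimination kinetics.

To keep the same average steady-state level, dosing rate must scale with clearance.
CL ratio = 1.67 / 4.17 = 0.4005
New interval (same dose) = 10.5 / 0.4005 = 26.22 h

26 h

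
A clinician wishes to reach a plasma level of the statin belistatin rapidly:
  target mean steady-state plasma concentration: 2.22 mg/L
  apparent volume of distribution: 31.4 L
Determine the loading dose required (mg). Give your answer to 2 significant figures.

70 mg

LD = Css × Vd = 2.22 × 31.4 = 69.71 mg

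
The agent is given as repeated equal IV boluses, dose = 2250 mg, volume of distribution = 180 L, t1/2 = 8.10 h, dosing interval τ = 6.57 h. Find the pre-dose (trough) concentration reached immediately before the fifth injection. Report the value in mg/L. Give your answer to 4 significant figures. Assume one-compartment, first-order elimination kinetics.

14.82 mg/L

C₀ per dose = Dose / Vd = 2250 / 180 = 12.50 mg/L
k = ln2 / t½ = 0.693147 / 8.10 = 0.08557 h⁻¹
Fraction remaining after one interval: r = e^(−kτ) = e^(−0.08557 × 6.57) = 0.5700
Before dose 5, 4 doses have been given (aged 1τ, 2τ, 3τ, 4τ).
C_trough = C₀ × (r + r² + … + r^4) = C₀ × r(1−r^4)/(1−r)
        = 12.50 × 0.5700 × (1 − 0.1056) / (1 − 0.5700) = 14.82 mg/L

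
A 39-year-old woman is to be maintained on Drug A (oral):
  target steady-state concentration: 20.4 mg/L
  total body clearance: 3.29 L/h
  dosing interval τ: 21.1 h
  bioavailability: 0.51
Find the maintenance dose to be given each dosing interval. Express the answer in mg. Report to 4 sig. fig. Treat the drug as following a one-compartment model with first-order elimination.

At steady state, F × (Dose/τ) = Css × CL.
Dose = Css × CL × τ / F = 20.4 × 3.290 × 21.1 / 0.51 = 2777 mg

2777 mg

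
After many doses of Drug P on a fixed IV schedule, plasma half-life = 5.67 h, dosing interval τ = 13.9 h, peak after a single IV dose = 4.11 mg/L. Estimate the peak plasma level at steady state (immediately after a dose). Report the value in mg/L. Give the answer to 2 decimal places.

k = ln2 / t½ = 0.693147 / 5.67 = 0.1222 h⁻¹
e^(−kτ) = e^(−0.1222 × 13.9) = 0.1829
Accumulation ratio R = 1 / (1 − e^(−kτ)) = 1 / (1 − 0.1829) = 1.224
Steady-state peak = C₀ × R = 4.11 × 1.224 = 5.031 mg/L

5.03 mg/L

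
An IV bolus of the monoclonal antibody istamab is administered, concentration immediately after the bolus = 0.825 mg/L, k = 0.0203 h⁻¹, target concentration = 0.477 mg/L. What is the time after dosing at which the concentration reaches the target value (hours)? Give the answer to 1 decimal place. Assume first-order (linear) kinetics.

27.0 h

t = ln(C₀ / C) / k = ln(0.8250 / 0.477) / 0.02030
  = ln(1.730) / 0.02030 = 0.5481 / 0.02030 = 27.00 h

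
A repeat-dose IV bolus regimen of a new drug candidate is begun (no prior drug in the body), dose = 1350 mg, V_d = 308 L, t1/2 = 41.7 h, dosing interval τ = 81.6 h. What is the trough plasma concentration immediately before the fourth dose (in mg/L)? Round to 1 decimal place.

1.5 mg/L

C₀ per dose = Dose / Vd = 1350 / 308 = 4.383 mg/L
k = ln2 / t½ = 0.693147 / 41.7 = 0.01662 h⁻¹
Fraction remaining after one interval: r = e^(−kτ) = e^(−0.01662 × 81.6) = 0.2576
Before dose 4, 3 doses have been given (aged 1τ, 2τ, 3τ).
C_trough = C₀ × (r + r² + … + r^3) = C₀ × r(1−r^3)/(1−r)
        = 4.383 × 0.2576 × (1 − 0.01709) / (1 − 0.2576) = 1.495 mg/L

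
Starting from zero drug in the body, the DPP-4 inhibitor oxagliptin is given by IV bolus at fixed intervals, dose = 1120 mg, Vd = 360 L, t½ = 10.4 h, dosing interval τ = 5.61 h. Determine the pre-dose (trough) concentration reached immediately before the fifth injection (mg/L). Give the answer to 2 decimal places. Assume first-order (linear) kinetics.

5.32 mg/L

C₀ per dose = Dose / Vd = 1120 / 360 = 3.111 mg/L
k = ln2 / t½ = 0.693147 / 10.4 = 0.06665 h⁻¹
Fraction remaining after one interval: r = e^(−kτ) = e^(−0.06665 × 5.61) = 0.6880
Before dose 5, 4 doses have been given (aged 1τ, 2τ, 3τ, 4τ).
C_trough = C₀ × (r + r² + … + r^4) = C₀ × r(1−r^4)/(1−r)
        = 3.111 × 0.6880 × (1 − 0.2241) / (1 − 0.6880) = 5.323 mg/L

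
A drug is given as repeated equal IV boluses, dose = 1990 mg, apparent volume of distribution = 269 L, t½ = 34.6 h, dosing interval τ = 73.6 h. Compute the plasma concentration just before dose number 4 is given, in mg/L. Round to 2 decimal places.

2.17 mg/L

C₀ per dose = Dose / Vd = 1990 / 269 = 7.398 mg/L
k = ln2 / t½ = 0.693147 / 34.6 = 0.02003 h⁻¹
Fraction remaining after one interval: r = e^(−kτ) = e^(−0.02003 × 73.6) = 0.2290
Before dose 4, 3 doses have been given (aged 1τ, 2τ, 3τ).
C_trough = C₀ × (r + r² + … + r^3) = C₀ × r(1−r^3)/(1−r)
        = 7.398 × 0.2290 × (1 − 0.01201) / (1 − 0.2290) = 2.171 mg/L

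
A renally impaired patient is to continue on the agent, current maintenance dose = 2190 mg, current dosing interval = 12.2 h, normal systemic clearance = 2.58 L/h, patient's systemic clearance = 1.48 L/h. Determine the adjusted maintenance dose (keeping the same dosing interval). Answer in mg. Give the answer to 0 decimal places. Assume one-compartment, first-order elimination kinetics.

1256 mg

To keep the same average steady-state level, dosing rate must scale with clearance.
CL ratio = 1.48 / 2.58 = 0.5736
New dose (same interval) = 2190 × 0.5736 = 1256 mg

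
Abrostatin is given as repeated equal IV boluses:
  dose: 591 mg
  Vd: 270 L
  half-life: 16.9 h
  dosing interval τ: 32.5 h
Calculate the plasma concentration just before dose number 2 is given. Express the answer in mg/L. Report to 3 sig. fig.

0.577 mg/L

C₀ per dose = Dose / Vd = 591 / 270 = 2.189 mg/L
k = ln2 / t½ = 0.693147 / 16.9 = 0.04101 h⁻¹
Fraction remaining after one interval: r = e^(−kτ) = e^(−0.04101 × 32.5) = 0.2637
Before dose 2, 1 dose has been given (aged 1τ).
C_trough = C₀ × r = 2.189 × 0.2637 = 0.5772 mg/L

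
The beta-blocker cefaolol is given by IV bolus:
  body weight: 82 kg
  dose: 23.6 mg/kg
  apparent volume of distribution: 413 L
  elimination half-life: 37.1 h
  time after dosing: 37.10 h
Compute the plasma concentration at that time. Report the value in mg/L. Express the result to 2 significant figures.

2.3 mg/L

Total dose = 23.6 × 82 = 1935 mg
C₀ = Dose / Vd = 1935 / 413 = 4.685 mg/L
k = ln2 / t½ = 0.693147 / 37.1 = 0.01868 h⁻¹
t / t½ = 37.10 / 37.1 = 1 half-lives
C = C₀ × (1/2)^1 = 4.685 × 0.5000 = 2.343 mg/L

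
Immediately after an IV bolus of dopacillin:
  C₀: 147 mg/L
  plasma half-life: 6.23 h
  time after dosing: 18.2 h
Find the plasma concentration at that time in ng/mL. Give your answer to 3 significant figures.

19400 ng/mL

k = ln2 / t½ = 0.693147 / 6.23 = 0.1113 h⁻¹
C = C₀ · e^(−k·t) = 147.0 × e^(−0.1113 × 18.2)
  = 147.0 × 0.1319 = 19.39 mg/L
Convert: 19.39 mg/L × 1000 = 19390 ng/mL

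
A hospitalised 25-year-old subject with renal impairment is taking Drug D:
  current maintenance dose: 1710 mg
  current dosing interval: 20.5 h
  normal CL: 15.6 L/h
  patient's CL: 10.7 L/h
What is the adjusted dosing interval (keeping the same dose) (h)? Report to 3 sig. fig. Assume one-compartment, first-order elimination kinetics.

To keep the same average steady-state level, dosing rate must scale with clearance.
CL ratio = 10.7 / 15.6 = 0.6859
New interval (same dose) = 20.5 / 0.6859 = 29.89 h

29.9 h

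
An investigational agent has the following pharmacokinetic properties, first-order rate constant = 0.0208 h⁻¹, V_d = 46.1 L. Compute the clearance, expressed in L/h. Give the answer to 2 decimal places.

0.96 L/h

CL = k × Vd = 0.0208 × 46.1 = 0.9589 L/h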